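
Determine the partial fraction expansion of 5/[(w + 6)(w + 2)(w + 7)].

Using cover-up method: P = -5/4, Q = 1/4, R = 1
Result: (-5/4)/(w + 6) + (1/4)/(w + 2) + 1/(w + 7)


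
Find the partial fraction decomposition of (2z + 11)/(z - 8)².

(2z + 11) = A(z - 8) + B. At z = 8: B = 2·8 + 11 = 27. Coeff of z: A = 2
Result: 2/(z - 8) + 27/(z - 8)²


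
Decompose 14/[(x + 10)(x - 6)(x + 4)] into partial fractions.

Using cover-up method: P = 7/48, Q = 7/80, R = -7/30
Result: (7/48)/(x + 10) + (7/80)/(x - 6) - (7/30)/(x + 4)


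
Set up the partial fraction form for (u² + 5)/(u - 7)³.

Repeated linear factor (power 3): A/(u - 7) + B/(u - 7)² + C/(u - 7)³


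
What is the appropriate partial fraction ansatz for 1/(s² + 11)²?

Repeated quadratic factor: (As + B)/(s² + 11) + (Cs + D)/(s² + 11)²


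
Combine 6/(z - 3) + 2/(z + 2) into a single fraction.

Common denominator (z - 3)(z + 2). Numerator: 6(z + 2) + 2(z - 3) = (6z + 12) + (2z - 6) = 8z + 6
Result: (8z + 6)/[(z - 3)(z + 2)]


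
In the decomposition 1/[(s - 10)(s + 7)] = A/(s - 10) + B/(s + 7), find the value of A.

Cover-up at s = 10: A = 1/(10 + 7) = 1/17


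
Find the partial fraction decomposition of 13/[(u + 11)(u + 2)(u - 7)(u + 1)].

Using Heaviside cover-up: (-13/1620)/(u + 11) + (13/81)/(u + 2) + (13/1296)/(u - 7) - (13/80)/(u + 1)


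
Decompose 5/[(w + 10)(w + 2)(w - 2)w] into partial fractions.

Using Heaviside cover-up: (-1/192)/(w + 10) + (5/64)/(w + 2) + (5/96)/(w - 2) - (1/8)/w


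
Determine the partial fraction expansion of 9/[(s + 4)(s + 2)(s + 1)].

Using cover-up method: α = 3/2, β = -9/2, γ = 3
Result: (3/2)/(s + 4) - (9/2)/(s + 2) + 3/(s + 1)


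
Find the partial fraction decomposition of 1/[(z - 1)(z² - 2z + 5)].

Cover-up at z = 1: A = 1/(1² - 2·1 + 5) = 1/4. Then B = -A = -1/4, C = -A·(-2 + 1) = 1/4
Result: (1/4)/(z - 1) - ((1/4)z - 1/4)/(z² - 2z + 5)


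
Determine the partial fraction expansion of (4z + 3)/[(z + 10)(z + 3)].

At z=-10: A = (4·(-10) + 3)/(-10 + 3) = 37/7. At z=-3: B = (4·(-3) + 3)/(-3 + 10) = -9/7
Result: (37/7)/(z + 10) - (9/7)/(z + 3)


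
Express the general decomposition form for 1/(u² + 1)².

Repeated quadratic factor: (Pu + Q)/(u² + 1) + (Ru + S)/(u² + 1)²


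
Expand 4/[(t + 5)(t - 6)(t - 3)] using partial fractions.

Using cover-up method: α = 1/22, β = 4/33, γ = -1/6
Result: (1/22)/(t + 5) + (4/33)/(t - 6) - (1/6)/(t - 3)


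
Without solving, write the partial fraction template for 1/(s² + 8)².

Repeated quadratic factor: (As + B)/(s² + 8) + (Cs + D)/(s² + 8)²


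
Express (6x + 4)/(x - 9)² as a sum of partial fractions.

(6x + 4) = A(x - 9) + B. At x = 9: B = 6·9 + 4 = 58. Coeff of x: A = 6
Result: 6/(x - 9) + 58/(x - 9)²


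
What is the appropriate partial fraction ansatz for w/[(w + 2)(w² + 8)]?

Linear + irreducible quadratic: P/(w + 2) + (Qw + R)/(w² + 8)


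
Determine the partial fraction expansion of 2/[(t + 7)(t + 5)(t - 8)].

Using cover-up method: α = 1/15, β = -1/13, γ = 2/195
Result: (1/15)/(t + 7) - (1/13)/(t + 5) + (2/195)/(t - 8)


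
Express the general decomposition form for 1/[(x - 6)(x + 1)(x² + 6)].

Two linear + quadratic: A/(x - 6) + B/(x + 1) + (Cx + D)/(x² + 6)


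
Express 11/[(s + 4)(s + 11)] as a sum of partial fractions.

11/(s + 4)(s + 11) = P/(s + 4) + Q/(s + 11). P = 11/(-4 + 11) = 11/7, Q = 11/(-11 + 4) = -11/7
Result: (11/7)/(s + 4) - (11/7)/(s + 11)


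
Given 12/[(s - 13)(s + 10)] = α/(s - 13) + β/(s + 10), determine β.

Cover-up at s = -10: β = 12/(-10 - 13) = -12/23


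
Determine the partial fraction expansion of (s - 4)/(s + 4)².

(s - 4) = α(s + 4) + β. At s = -4: β = 1·(-4) - 4 = -8. Coeff of s: α = 1
Result: 1/(s + 4) - 8/(s + 4)²


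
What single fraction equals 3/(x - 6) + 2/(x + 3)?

Common denominator (x - 6)(x + 3). Numerator: 3(x + 3) + 2(x - 6) = (3x + 9) + (2x - 12) = 5x - 3
Result: (5x - 3)/[(x - 6)(x + 3)]


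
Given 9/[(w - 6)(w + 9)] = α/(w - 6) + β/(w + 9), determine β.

Cover-up at w = -9: β = 9/(-9 - 6) = -9/15 = -3/5


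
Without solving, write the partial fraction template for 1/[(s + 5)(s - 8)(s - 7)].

Three distinct linear factors: α/(s + 5) + β/(s - 8) + γ/(s - 7)


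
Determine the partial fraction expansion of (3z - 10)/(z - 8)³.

(3z - 10) = α(z - 8)² + β(z - 8) + γ. At z = 8: γ = 3·8 - 10 = 14. Coefficients: α = 0, β = 3
Result: 3/(z - 8)² + 14/(z - 8)³


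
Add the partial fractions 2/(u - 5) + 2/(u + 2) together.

Common denominator (u - 5)(u + 2). Numerator: 2(u + 2) + 2(u - 5) = (2u + 4) + (2u - 10) = 4u - 6
Result: (4u - 6)/[(u - 5)(u + 2)]


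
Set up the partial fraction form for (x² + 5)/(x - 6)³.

Repeated linear factor (power 3): A/(x - 6) + B/(x - 6)² + C/(x - 6)³


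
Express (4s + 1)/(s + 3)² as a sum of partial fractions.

(4s + 1) = α(s + 3) + β. At s = -3: β = 4·(-3) + 1 = -11. Coeff of s: α = 4
Result: 4/(s + 3) - 11/(s + 3)²


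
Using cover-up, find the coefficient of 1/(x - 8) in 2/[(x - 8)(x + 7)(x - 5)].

Cover (x - 8), set x=8: 2/[(8 + 7)(8 - 5)] = 2/45


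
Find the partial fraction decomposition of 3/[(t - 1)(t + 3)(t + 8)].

Using cover-up method: A = 1/12, B = -3/20, C = 1/15
Result: (1/12)/(t - 1) - (3/20)/(t + 3) + (1/15)/(t + 8)


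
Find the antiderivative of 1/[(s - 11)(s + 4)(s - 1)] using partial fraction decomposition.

Cover-up: P = 1/150, Q = 1/75, R = -1/50. Decomposition: (1/150)/(s - 11) + (1/75)/(s + 4) - (1/50)/(s - 1). Integrate each term: (1/150) ln|(s - 11)| + (1/75) ln|(s + 4)| - (1/50) ln|(s - 1)| + C


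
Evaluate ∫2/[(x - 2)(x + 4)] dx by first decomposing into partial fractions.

Decompose: 2/[(x - 2)(x + 4)] = (1/3)/(x - 2) - (1/3)/(x + 4). Integrate each term: (1/3) ln|(x - 2)| - (1/3) ln|(x + 4)| + C


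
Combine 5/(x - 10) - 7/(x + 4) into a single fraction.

Common denominator (x - 10)(x + 4). Numerator: 5(x + 4) - 7(x - 10) = (5x + 20) - (7x - 70) = -2x + 90
Result: (-2x + 90)/[(x - 10)(x + 4)]


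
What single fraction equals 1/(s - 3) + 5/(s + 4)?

Common denominator (s - 3)(s + 4). Numerator: 1(s + 4) + 5(s - 3) = (s + 4) + (5s - 15) = 6s - 11
Result: (6s - 11)/[(s - 3)(s + 4)]


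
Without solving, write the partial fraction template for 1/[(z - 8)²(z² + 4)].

Repeated linear + quadratic: A/(z - 8) + B/(z - 8)² + (Cz + D)/(z² + 4)


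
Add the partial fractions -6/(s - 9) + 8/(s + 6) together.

Common denominator (s - 9)(s + 6). Numerator: -6(s + 6) + 8(s - 9) = (-6s - 36) + (8s - 72) = 2s - 108
Result: (2s - 108)/[(s - 9)(s + 6)]


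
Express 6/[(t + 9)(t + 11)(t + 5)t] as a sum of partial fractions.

Using Heaviside cover-up: (1/12)/(t + 9) - (1/22)/(t + 11) - (1/20)/(t + 5) + (2/165)/t


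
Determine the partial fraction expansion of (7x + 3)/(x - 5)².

(7x + 3) = P(x - 5) + Q. At x = 5: Q = 7·5 + 3 = 38. Coeff of x: P = 7
Result: 7/(x - 5) + 38/(x - 5)²


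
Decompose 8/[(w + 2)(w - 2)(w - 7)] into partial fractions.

Using cover-up method: α = 2/9, β = -2/5, γ = 8/45
Result: (2/9)/(w + 2) - (2/5)/(w - 2) + (8/45)/(w - 7)


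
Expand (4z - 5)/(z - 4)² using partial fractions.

(4z - 5) = A(z - 4) + B. At z = 4: B = 4·4 - 5 = 11. Coeff of z: A = 4
Result: 4/(z - 4) + 11/(z - 4)²


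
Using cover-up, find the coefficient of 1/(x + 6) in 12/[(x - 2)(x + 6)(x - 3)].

Cover (x + 6), set x=-6: 12/[(-6 - 2)(-6 - 3)] = 1/6


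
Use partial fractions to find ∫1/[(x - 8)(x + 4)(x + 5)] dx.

Cover-up: A = 1/156, B = -1/12, C = 1/13. Decomposition: (1/156)/(x - 8) - (1/12)/(x + 4) + (1/13)/(x + 5). Integrate each term: (1/156) ln|(x - 8)| - (1/12) ln|(x + 4)| + (1/13) ln|(x + 5)| + C


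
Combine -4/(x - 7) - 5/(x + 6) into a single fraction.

Common denominator (x - 7)(x + 6). Numerator: -4(x + 6) - 5(x - 7) = (-4x - 24) - (5x - 35) = -9x + 11
Result: (-9x + 11)/[(x - 7)(x + 6)]


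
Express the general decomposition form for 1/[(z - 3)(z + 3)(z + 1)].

Three distinct linear factors: P/(z - 3) + Q/(z + 3) + R/(z + 1)


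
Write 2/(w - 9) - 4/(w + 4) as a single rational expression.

Common denominator (w - 9)(w + 4). Numerator: 2(w + 4) - 4(w - 9) = (2w + 8) - (4w - 36) = -2w + 44
Result: (-2w + 44)/[(w - 9)(w + 4)]


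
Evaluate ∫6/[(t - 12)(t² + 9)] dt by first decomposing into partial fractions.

Cover-up at t=12: α = 6/(12²+9) = 2/51. Coeff matching: β = -2/51, γ = -8/17. Decomposition: (2/51)/(t - 12) - ((2/51)t + 8/17)/(t² + 9). Integrate: linear → ln, quadratic → (1/2)ln + arctan: (2/51) ln|(t - 12)| - (1/51) ln(t² + 9) - (8/51) arctan(t/3) + C


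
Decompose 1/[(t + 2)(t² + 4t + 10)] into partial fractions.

Cover-up at t = -2: A = 1/((-2)² + 4·(-2) + 10) = 1/6. Then B = -A = -1/6, C = -A·(4 - 2) = -1/3
Result: (1/6)/(t + 2) - ((1/6)t + 1/3)/(t² + 4t + 10)


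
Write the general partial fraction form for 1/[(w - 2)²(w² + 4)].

Repeated linear + quadratic: P/(w - 2) + Q/(w - 2)² + (Rw + S)/(w² + 4)


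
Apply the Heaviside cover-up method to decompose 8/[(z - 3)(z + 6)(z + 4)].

Cover (z - 3), z=3: α = 8/[(3 + 6)(3 + 4)] = 8/63. Cover (z + 6), z=-6: β = 8/[(-6 - 3)(-6 + 4)] = 4/9. Cover (z + 4), z=-4: γ = 8/[(-4 - 3)(-4 + 6)] = -4/7.
Result: (8/63)/(z - 3) + (4/9)/(z + 6) - (4/7)/(z + 4)


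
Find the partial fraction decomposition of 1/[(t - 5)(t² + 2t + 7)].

Cover-up at t = 5: α = 1/(5² + 2·5 + 7) = 1/42. Then β = -α = -1/42, γ = -α·(2 + 5) = -1/6
Result: (1/42)/(t - 5) - ((1/42)t + 1/6)/(t² + 2t + 7)


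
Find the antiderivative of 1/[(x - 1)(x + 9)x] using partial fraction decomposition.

Cover-up: A = 1/10, B = 1/90, C = -1/9. Decomposition: (1/10)/(x - 1) + (1/90)/(x + 9) - (1/9)/x. Integrate each term: (1/10) ln|(x - 1)| + (1/90) ln|(x + 9)| - (1/9) ln|x| + C


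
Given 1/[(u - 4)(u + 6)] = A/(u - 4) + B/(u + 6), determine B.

Cover-up at u = -6: B = 1/(-6 - 4) = -1/10


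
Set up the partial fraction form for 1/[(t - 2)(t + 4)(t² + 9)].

Two linear + quadratic: A/(t - 2) + B/(t + 4) + (Ct + D)/(t² + 9)


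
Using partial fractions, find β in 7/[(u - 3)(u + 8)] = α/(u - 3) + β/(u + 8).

Cover-up at u = -8: β = 7/(-8 - 3) = -7/11


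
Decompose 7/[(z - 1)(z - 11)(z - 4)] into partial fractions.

Using cover-up method: A = 7/30, B = 1/10, C = -1/3
Result: (7/30)/(z - 1) + (1/10)/(z - 11) - (1/3)/(z - 4)


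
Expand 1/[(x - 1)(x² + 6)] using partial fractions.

Cover-up at x = 1: A = 1/(1² + 6) = 1/7. Then B = -A = -1/7, C = -A·(0 + 1) = -1/7
Result: (1/7)/(x - 1) - ((1/7)x + 1/7)/(x² + 6)


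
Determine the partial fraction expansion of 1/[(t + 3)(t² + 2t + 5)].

Cover-up at t = -3: α = 1/((-3)² + 2·(-3) + 5) = 1/8. Then β = -α = -1/8, γ = -α·(2 - 3) = 1/8
Result: (1/8)/(t + 3) - ((1/8)t - 1/8)/(t² + 2t + 5)


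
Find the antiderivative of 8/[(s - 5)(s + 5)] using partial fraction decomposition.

Decompose: 8/[(s - 5)(s + 5)] = (4/5)/(s - 5) - (4/5)/(s + 5). Integrate each term: (4/5) ln|(s - 5)| - (4/5) ln|(s + 5)| + C


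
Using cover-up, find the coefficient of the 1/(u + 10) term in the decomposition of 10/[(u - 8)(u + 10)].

Cover (u + 10), set u=-10: 10/((u - 8) at u=-10) = 10/(-18) = -5/9


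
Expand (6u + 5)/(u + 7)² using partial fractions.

(6u + 5) = A(u + 7) + B. At u = -7: B = 6·(-7) + 5 = -37. Coeff of u: A = 6
Result: 6/(u + 7) - 37/(u + 7)²


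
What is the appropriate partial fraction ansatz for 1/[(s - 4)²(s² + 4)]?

Repeated linear + quadratic: A/(s - 4) + B/(s - 4)² + (Cs + D)/(s² + 4)


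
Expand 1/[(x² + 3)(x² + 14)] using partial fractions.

Coefficient matching gives A = C = 0, B = 1/(14-3) = 1/11, D = -B = -1/11
Result: (1/11)/(x² + 3) - (1/11)/(x² + 14)


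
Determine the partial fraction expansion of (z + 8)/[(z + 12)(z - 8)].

At z=-12: α = (1·(-12) + 8)/(-12 - 8) = 1/5. At z=8: β = (1·8 + 8)/(8 + 12) = 4/5
Result: (1/5)/(z + 12) + (4/5)/(z - 8)


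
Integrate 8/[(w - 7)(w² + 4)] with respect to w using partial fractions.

Cover-up at w=7: α = 8/(7²+4) = 8/53. Coeff matching: β = -8/53, γ = -56/53. Decomposition: (8/53)/(w - 7) - ((8/53)w + 56/53)/(w² + 4). Integrate: linear → ln, quadratic → (1/2)ln + arctan: (8/53) ln|(w - 7)| - (4/53) ln(w² + 4) - (28/53) arctan(w/2) + C


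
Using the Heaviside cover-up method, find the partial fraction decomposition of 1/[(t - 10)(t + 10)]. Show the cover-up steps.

Cover (t - 10): set t=10, get A = 1/(10 + 10) = 1/20. Cover (t + 10): set t=-10, get B = 1/(-10 - 10) = -1/20.
Result: (1/20)/(t - 10) - (1/20)/(t + 10)


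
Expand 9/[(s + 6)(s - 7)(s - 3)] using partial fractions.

Using cover-up method: A = 1/13, B = 9/52, C = -1/4
Result: (1/13)/(s + 6) + (9/52)/(s - 7) - (1/4)/(s - 3)


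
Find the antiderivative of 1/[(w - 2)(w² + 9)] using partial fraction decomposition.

Cover-up at w=2: A = 1/(2²+9) = 1/13. Coeff matching: B = -1/13, C = -2/13. Decomposition: (1/13)/(w - 2) - ((1/13)w + 2/13)/(w² + 9). Integrate: linear → ln, quadratic → (1/2)ln + arctan: (1/13) ln|(w - 2)| - (1/26) ln(w² + 9) - (2/39) arctan(w/3) + C


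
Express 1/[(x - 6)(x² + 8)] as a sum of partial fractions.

Cover-up at x = 6: α = 1/(6² + 8) = 1/44. Then β = -α = -1/44, γ = -α·(0 + 6) = -3/22
Result: (1/44)/(x - 6) - ((1/44)x + 3/22)/(x² + 8)


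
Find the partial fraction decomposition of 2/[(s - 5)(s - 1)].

2/(s - 5)(s - 1) = A/(s - 5) + B/(s - 1). A = 2/(5 - 1) = 1/2, B = 2/(1 - 5) = -1/2
Result: (1/2)/(s - 5) - (1/2)/(s - 1)


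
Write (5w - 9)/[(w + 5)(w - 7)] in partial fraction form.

At w=-5: P = (5·(-5) - 9)/(-5 - 7) = 17/6. At w=7: Q = (5·7 - 9)/(7 + 5) = 13/6
Result: (17/6)/(w + 5) + (13/6)/(w - 7)


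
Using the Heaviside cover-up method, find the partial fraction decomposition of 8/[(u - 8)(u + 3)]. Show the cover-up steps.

Cover (u - 8): set u=8, get A = 8/(8 + 3) = 8/11. Cover (u + 3): set u=-3, get B = 8/(-3 - 8) = -8/11.
Result: (8/11)/(u - 8) - (8/11)/(u + 3)


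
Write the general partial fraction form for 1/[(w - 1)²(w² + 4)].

Repeated linear + quadratic: α/(w - 1) + β/(w - 1)² + (γw + δ)/(w² + 4)


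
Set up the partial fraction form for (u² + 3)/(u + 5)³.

Repeated linear factor (power 3): A/(u + 5) + B/(u + 5)² + C/(u + 5)³


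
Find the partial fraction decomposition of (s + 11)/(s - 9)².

(s + 11) = α(s - 9) + β. At s = 9: β = 1·9 + 11 = 20. Coeff of s: α = 1
Result: 1/(s - 9) + 20/(s - 9)²


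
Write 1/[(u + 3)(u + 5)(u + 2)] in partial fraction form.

Using cover-up method: α = -1/2, β = 1/6, γ = 1/3
Result: (-1/2)/(u + 3) + (1/6)/(u + 5) + (1/3)/(u + 2)


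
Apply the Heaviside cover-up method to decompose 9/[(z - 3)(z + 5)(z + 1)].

Cover (z - 3), z=3: P = 9/[(3 + 5)(3 + 1)] = 9/32. Cover (z + 5), z=-5: Q = 9/[(-5 - 3)(-5 + 1)] = 9/32. Cover (z + 1), z=-1: R = 9/[(-1 - 3)(-1 + 5)] = -9/16.
Result: (9/32)/(z - 3) + (9/32)/(z + 5) - (9/16)/(z + 1)


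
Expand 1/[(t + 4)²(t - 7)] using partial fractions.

Cover-up at t=7: γ = 1/(7 + 4)² = 1/121. Cover-up at t=-4: β = 1/(-4 - 7) = -1/11. Comparing t² coeff: α = -γ = -1/121
Result: (-1/121)/(t + 4) - (1/11)/(t + 4)² + (1/121)/(t - 7)


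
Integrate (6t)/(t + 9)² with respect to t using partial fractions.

Decompose: α = 6, β = 6·(-9) + 0 = -54, so (6t)/(t + 9)² = 6/(t + 9) - 54/(t + 9)². Integrate: ∫ α/(t + 9) dt = 6 ln|(t + 9)|; ∫ β/(t + 9)² dt = 54/(t + 9). Sum: 6 ln|(t + 9)| + 54/(t + 9) + C


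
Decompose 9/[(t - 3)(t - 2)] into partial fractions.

9/(t - 3)(t - 2) = P/(t - 3) + Q/(t - 2). P = 9/(3 - 2) = 9, Q = 9/(2 - 3) = -9
Result: 9/(t - 3) - 9/(t - 2)


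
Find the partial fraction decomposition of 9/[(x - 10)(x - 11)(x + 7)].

Using cover-up method: P = -9/17, Q = 1/2, R = 1/34
Result: (-9/17)/(x - 10) + (1/2)/(x - 11) + (1/34)/(x + 7)


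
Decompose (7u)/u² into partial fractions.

(7u) = αu + β. At u = 0: β = 7·0 + 0 = 0. Coeff of u: α = 7
Result: 7/u


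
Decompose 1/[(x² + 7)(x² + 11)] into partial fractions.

Coefficient matching gives A = C = 0, B = 1/(11-7) = 1/4, D = -B = -1/4
Result: (1/4)/(x² + 7) - (1/4)/(x² + 11)


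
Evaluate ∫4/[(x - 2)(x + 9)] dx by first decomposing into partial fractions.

Decompose: 4/[(x - 2)(x + 9)] = (4/11)/(x - 2) - (4/11)/(x + 9). Integrate each term: (4/11) ln|(x - 2)| - (4/11) ln|(x + 9)| + C


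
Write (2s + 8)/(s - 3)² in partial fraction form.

(2s + 8) = α(s - 3) + β. At s = 3: β = 2·3 + 8 = 14. Coeff of s: α = 2
Result: 2/(s - 3) + 14/(s - 3)²


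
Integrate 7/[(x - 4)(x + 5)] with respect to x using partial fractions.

Decompose: 7/[(x - 4)(x + 5)] = (7/9)/(x - 4) - (7/9)/(x + 5). Integrate each term: (7/9) ln|(x - 4)| - (7/9) ln|(x + 5)| + C


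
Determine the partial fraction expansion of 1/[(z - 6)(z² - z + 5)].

Cover-up at z = 6: A = 1/(6² - 1·6 + 5) = 1/35. Then B = -A = -1/35, C = -A·(-1 + 6) = -1/7
Result: (1/35)/(z - 6) - ((1/35)z + 1/7)/(z² - z + 5)


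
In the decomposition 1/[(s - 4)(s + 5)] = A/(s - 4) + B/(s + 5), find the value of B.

Cover-up at s = -5: B = 1/(-5 - 4) = -1/9


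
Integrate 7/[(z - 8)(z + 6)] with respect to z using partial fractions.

Decompose: 7/[(z - 8)(z + 6)] = (1/2)/(z - 8) - (1/2)/(z + 6). Integrate each term: (1/2) ln|(z - 8)| - (1/2) ln|(z + 6)| + C


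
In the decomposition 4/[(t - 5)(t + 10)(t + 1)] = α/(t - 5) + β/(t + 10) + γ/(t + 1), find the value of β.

Cover-up at t = -10: β = 4/[(-10 - 5)(-10 + 1)] = 4/[(-15)(-9)] = 4/135


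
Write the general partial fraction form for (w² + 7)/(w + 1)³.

Repeated linear factor (power 3): P/(w + 1) + Q/(w + 1)² + R/(w + 1)³


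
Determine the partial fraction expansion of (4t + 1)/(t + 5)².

(4t + 1) = α(t + 5) + β. At t = -5: β = 4·(-5) + 1 = -19. Coeff of t: α = 4
Result: 4/(t + 5) - 19/(t + 5)²


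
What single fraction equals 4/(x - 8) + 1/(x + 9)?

Common denominator (x - 8)(x + 9). Numerator: 4(x + 9) + 1(x - 8) = (4x + 36) + (x - 8) = 5x + 28
Result: (5x + 28)/[(x - 8)(x + 9)]


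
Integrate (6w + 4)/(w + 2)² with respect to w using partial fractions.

Decompose: P = 6, Q = 6·(-2) + 4 = -8, so (6w + 4)/(w + 2)² = 6/(w + 2) - 8/(w + 2)². Integrate: ∫ P/(w + 2) dw = 6 ln|(w + 2)|; ∫ Q/(w + 2)² dw = 8/(w + 2). Sum: 6 ln|(w + 2)| + 8/(w + 2) + C


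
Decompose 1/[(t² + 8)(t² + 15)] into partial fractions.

Coefficient matching gives α = γ = 0, β = 1/(15-8) = 1/7, δ = -β = -1/7
Result: (1/7)/(t² + 8) - (1/7)/(t² + 15)


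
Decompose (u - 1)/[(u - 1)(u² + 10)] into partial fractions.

At u=1: α = (1·1 - 1)/(1² + 10) = 0. β = -α = 0, γ = 1 - 1·α = 1
Result: (1)/(u² + 10)


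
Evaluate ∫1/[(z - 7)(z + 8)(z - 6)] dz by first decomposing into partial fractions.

Cover-up: α = 1/15, β = 1/210, γ = -1/14. Decomposition: (1/15)/(z - 7) + (1/210)/(z + 8) - (1/14)/(z - 6). Integrate each term: (1/15) ln|(z - 7)| + (1/210) ln|(z + 8)| - (1/14) ln|(z - 6)| + C


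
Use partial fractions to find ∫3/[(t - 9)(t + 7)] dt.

Decompose: 3/[(t - 9)(t + 7)] = (3/16)/(t - 9) - (3/16)/(t + 7). Integrate each term: (3/16) ln|(t - 9)| - (3/16) ln|(t + 7)| + C


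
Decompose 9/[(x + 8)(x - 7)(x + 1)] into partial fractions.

Using cover-up method: α = 3/35, β = 3/40, γ = -9/56
Result: (3/35)/(x + 8) + (3/40)/(x - 7) - (9/56)/(x + 1)


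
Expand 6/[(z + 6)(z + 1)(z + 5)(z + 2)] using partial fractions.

Using Heaviside cover-up: (-3/10)/(z + 6) + (3/10)/(z + 1) + (1/2)/(z + 5) - (1/2)/(z + 2)


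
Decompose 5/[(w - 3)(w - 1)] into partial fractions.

5/(w - 3)(w - 1) = α/(w - 3) + β/(w - 1). α = 5/(3 - 1) = 5/2, β = 5/(1 - 3) = -5/2
Result: (5/2)/(w - 3) - (5/2)/(w - 1)


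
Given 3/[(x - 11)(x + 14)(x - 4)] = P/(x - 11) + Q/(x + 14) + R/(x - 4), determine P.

Cover-up at x = 11: P = 3/[(11 + 14)(11 - 4)] = 3/[(25)(7)] = 3/175


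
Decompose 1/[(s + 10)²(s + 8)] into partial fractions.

Cover-up at s=-8: C = 1/(-8 + 10)² = 1/4. Cover-up at s=-10: B = 1/(-10 + 8) = -1/2. Comparing s² coeff: A = -C = -1/4
Result: (-1/4)/(s + 10) - (1/2)/(s + 10)² + (1/4)/(s + 8)


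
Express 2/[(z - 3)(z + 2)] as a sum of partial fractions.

2/(z - 3)(z + 2) = α/(z - 3) + β/(z + 2). α = 2/(3 + 2) = 2/5, β = 2/(-2 - 3) = -2/5
Result: (2/5)/(z - 3) - (2/5)/(z + 2)


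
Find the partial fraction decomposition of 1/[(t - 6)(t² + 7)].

Cover-up at t = 6: P = 1/(6² + 7) = 1/43. Then Q = -P = -1/43, R = -P·(0 + 6) = -6/43
Result: (1/43)/(t - 6) - ((1/43)t + 6/43)/(t² + 7)


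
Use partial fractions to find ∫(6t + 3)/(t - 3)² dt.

Decompose: P = 6, Q = 6·3 + 3 = 21, so (6t + 3)/(t - 3)² = 6/(t - 3) + 21/(t - 3)². Integrate: ∫ P/(t - 3) dt = 6 ln|(t - 3)|; ∫ Q/(t - 3)² dt = -21/(t - 3). Sum: 6 ln|(t - 3)| - 21/(t - 3) + C


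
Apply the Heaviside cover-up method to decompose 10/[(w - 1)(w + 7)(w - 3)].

Cover (w - 1), w=1: A = 10/[(1 + 7)(1 - 3)] = -5/8. Cover (w + 7), w=-7: B = 10/[(-7 - 1)(-7 - 3)] = 1/8. Cover (w - 3), w=3: C = 10/[(3 - 1)(3 + 7)] = 1/2.
Result: (-5/8)/(w - 1) + (1/8)/(w + 7) + (1/2)/(w - 3)


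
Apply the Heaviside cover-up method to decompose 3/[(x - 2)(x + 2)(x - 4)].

Cover (x - 2), x=2: α = 3/[(2 + 2)(2 - 4)] = -3/8. Cover (x + 2), x=-2: β = 3/[(-2 - 2)(-2 - 4)] = 1/8. Cover (x - 4), x=4: γ = 3/[(4 - 2)(4 + 2)] = 1/4.
Result: (-3/8)/(x - 2) + (1/8)/(x + 2) + (1/4)/(x - 4)


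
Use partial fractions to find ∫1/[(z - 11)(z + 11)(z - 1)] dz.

Cover-up: A = 1/220, B = 1/264, C = -1/120. Decomposition: (1/220)/(z - 11) + (1/264)/(z + 11) - (1/120)/(z - 1). Integrate each term: (1/220) ln|(z - 11)| + (1/264) ln|(z + 11)| - (1/120) ln|(z - 1)| + C


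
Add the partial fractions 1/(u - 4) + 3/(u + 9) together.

Common denominator (u - 4)(u + 9). Numerator: 1(u + 9) + 3(u - 4) = (u + 9) + (3u - 12) = 4u - 3
Result: (4u - 3)/[(u - 4)(u + 9)]


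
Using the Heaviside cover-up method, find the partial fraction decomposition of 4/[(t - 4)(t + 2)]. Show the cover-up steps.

Cover (t - 4): set t=4, get A = 4/(4 + 2) = 2/3. Cover (t + 2): set t=-2, get B = 4/(-2 - 4) = -2/3.
Result: (2/3)/(t - 4) - (2/3)/(t + 2)


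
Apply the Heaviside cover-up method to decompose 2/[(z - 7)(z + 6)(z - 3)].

Cover (z - 7), z=7: P = 2/[(7 + 6)(7 - 3)] = 1/26. Cover (z + 6), z=-6: Q = 2/[(-6 - 7)(-6 - 3)] = 2/117. Cover (z - 3), z=3: R = 2/[(3 - 7)(3 + 6)] = -1/18.
Result: (1/26)/(z - 7) + (2/117)/(z + 6) - (1/18)/(z - 3)


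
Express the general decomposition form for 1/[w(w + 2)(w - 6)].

Three distinct linear factors: P/w + Q/(w + 2) + R/(w - 6)


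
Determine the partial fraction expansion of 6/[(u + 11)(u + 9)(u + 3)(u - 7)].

Using Heaviside cover-up: (-1/48)/(u + 11) + (1/32)/(u + 9) - (1/80)/(u + 3) + (1/480)/(u - 7)


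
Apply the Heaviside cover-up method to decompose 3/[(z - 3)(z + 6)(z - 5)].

Cover (z - 3), z=3: P = 3/[(3 + 6)(3 - 5)] = -1/6. Cover (z + 6), z=-6: Q = 3/[(-6 - 3)(-6 - 5)] = 1/33. Cover (z - 5), z=5: R = 3/[(5 - 3)(5 + 6)] = 3/22.
Result: (-1/6)/(z - 3) + (1/33)/(z + 6) + (3/22)/(z - 5)


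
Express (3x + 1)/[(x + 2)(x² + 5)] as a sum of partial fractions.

At x=-2: P = (3·(-2) + 1)/((-2)² + 5) = -5/9. Q = -P = 5/9, R = 3 - (-2)·P = 17/9
Result: (-5/9)/(x + 2) + ((5/9)x + 17/9)/(x² + 5)


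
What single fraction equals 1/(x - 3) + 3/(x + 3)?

Common denominator (x - 3)(x + 3). Numerator: 1(x + 3) + 3(x - 3) = (x + 3) + (3x - 9) = 4x - 6
Result: (4x - 6)/[(x - 3)(x + 3)]


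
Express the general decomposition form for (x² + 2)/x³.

Repeated linear factor (power 3): α/x + β/x² + γ/x³


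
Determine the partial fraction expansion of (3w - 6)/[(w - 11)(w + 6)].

At w=11: α = (3·11 - 6)/(11 + 6) = 27/17. At w=-6: β = (3·(-6) - 6)/(-6 - 11) = 24/17
Result: (27/17)/(w - 11) + (24/17)/(w + 6)


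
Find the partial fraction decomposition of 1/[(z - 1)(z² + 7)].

Cover-up at z = 1: P = 1/(1² + 7) = 1/8. Then Q = -P = -1/8, R = -P·(0 + 1) = -1/8
Result: (1/8)/(z - 1) - ((1/8)z + 1/8)/(z² + 7)


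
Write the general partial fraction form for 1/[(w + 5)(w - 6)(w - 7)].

Three distinct linear factors: P/(w + 5) + Q/(w - 6) + R/(w - 7)


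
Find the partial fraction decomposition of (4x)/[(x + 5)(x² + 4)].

At x=-5: α = (4·(-5) + 0)/((-5)² + 4) = -20/29. β = -α = 20/29, γ = 4 - (-5)·α = 16/29
Result: (-20/29)/(x + 5) + ((20/29)x + 16/29)/(x² + 4)


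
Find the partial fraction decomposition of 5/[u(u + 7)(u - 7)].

Using cover-up method: A = -5/49, B = 5/98, C = 5/98
Result: (-5/49)/u + (5/98)/(u + 7) + (5/98)/(u - 7)


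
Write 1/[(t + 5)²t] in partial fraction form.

Cover-up at t=0: C = 1/(0 + 5)² = 1/25. Cover-up at t=-5: B = 1/(-5 - 0) = -1/5. Comparing t² coeff: A = -C = -1/25
Result: (-1/25)/(t + 5) - (1/5)/(t + 5)² + (1/25)/t


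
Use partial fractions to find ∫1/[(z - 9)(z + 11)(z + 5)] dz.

Cover-up: α = 1/280, β = 1/120, γ = -1/84. Decomposition: (1/280)/(z - 9) + (1/120)/(z + 11) - (1/84)/(z + 5). Integrate each term: (1/280) ln|(z - 9)| + (1/120) ln|(z + 11)| - (1/84) ln|(z + 5)| + C


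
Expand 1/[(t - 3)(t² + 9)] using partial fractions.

Cover-up at t = 3: A = 1/(3² + 9) = 1/18. Then B = -A = -1/18, C = -A·(0 + 3) = -1/6
Result: (1/18)/(t - 3) - ((1/18)t + 1/6)/(t² + 9)


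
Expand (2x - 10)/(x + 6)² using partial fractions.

(2x - 10) = α(x + 6) + β. At x = -6: β = 2·(-6) - 10 = -22. Coeff of x: α = 2
Result: 2/(x + 6) - 22/(x + 6)²


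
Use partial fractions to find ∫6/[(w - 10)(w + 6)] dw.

Decompose: 6/[(w - 10)(w + 6)] = (3/8)/(w - 10) - (3/8)/(w + 6). Integrate each term: (3/8) ln|(w - 10)| - (3/8) ln|(w + 6)| + C


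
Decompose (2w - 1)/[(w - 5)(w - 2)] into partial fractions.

At w=5: P = (2·5 - 1)/(5 - 2) = 3. At w=2: Q = (2·2 - 1)/(2 - 5) = -1
Result: 3/(w - 5) - 1/(w - 2)


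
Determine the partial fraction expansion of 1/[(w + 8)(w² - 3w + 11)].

Cover-up at w = -8: P = 1/((-8)² - 3·(-8) + 11) = 1/99. Then Q = -P = -1/99, R = -P·(-3 - 8) = 1/9
Result: (1/99)/(w + 8) - ((1/99)w - 1/9)/(w² - 3w + 11)


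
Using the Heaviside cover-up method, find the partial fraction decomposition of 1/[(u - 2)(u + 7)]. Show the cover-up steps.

Cover (u - 2): set u=2, get α = 1/(2 + 7) = 1/9. Cover (u + 7): set u=-7, get β = 1/(-7 - 2) = -1/9.
Result: (1/9)/(u - 2) - (1/9)/(u + 7)


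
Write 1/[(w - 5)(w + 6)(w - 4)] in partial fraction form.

Using cover-up method: P = 1/11, Q = 1/110, R = -1/10
Result: (1/11)/(w - 5) + (1/110)/(w + 6) - (1/10)/(w - 4)


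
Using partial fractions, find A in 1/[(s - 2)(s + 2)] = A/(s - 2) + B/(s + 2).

Cover-up at s = 2: A = 1/(2 + 2) = 1/4


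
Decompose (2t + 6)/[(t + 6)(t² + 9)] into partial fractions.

At t=-6: A = (2·(-6) + 6)/((-6)² + 9) = -2/15. B = -A = 2/15, C = 2 - (-6)·A = 6/5
Result: (-2/15)/(t + 6) + ((2/15)t + 6/5)/(t² + 9)


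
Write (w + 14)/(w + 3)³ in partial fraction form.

(w + 14) = A(w + 3)² + B(w + 3) + C. At w = -3: C = 1·(-3) + 14 = 11. Coefficients: A = 0, B = 1
Result: 1/(w + 3)² + 11/(w + 3)³


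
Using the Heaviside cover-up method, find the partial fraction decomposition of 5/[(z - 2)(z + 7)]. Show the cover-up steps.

Cover (z - 2): set z=2, get A = 5/(2 + 7) = 5/9. Cover (z + 7): set z=-7, get B = 5/(-7 - 2) = -5/9.
Result: (5/9)/(z - 2) - (5/9)/(z + 7)


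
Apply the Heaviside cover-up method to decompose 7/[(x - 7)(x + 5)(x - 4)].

Cover (x - 7), x=7: α = 7/[(7 + 5)(7 - 4)] = 7/36. Cover (x + 5), x=-5: β = 7/[(-5 - 7)(-5 - 4)] = 7/108. Cover (x - 4), x=4: γ = 7/[(4 - 7)(4 + 5)] = -7/27.
Result: (7/36)/(x - 7) + (7/108)/(x + 5) - (7/27)/(x - 4)


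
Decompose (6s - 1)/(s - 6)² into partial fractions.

(6s - 1) = A(s - 6) + B. At s = 6: B = 6·6 - 1 = 35. Coeff of s: A = 6
Result: 6/(s - 6) + 35/(s - 6)²


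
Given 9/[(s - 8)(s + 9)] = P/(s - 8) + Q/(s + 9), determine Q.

Cover-up at s = -9: Q = 9/(-9 - 8) = -9/17


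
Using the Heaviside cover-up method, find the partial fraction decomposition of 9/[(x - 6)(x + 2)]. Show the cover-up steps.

Cover (x - 6): set x=6, get A = 9/(6 + 2) = 9/8. Cover (x + 2): set x=-2, get B = 9/(-2 - 6) = -9/8.
Result: (9/8)/(x - 6) - (9/8)/(x + 2)


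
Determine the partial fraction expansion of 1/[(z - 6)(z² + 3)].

Cover-up at z = 6: A = 1/(6² + 3) = 1/39. Then B = -A = -1/39, C = -A·(0 + 6) = -2/13
Result: (1/39)/(z - 6) - ((1/39)z + 2/13)/(z² + 3)


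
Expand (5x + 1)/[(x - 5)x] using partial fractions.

At x=5: A = (5·5 + 1)/(5 - 0) = 26/5. At x=0: B = (5·0 + 1)/(0 - 5) = -1/5
Result: (26/5)/(x - 5) - (1/5)/x


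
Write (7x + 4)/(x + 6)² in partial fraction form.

(7x + 4) = A(x + 6) + B. At x = -6: B = 7·(-6) + 4 = -38. Coeff of x: A = 7
Result: 7/(x + 6) - 38/(x + 6)²


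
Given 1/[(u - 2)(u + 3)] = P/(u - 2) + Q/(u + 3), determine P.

Cover-up at u = 2: P = 1/(2 + 3) = 1/5


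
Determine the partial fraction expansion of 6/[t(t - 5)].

6/t(t - 5) = A/t + B/(t - 5). A = 6/(0 - 5) = -6/5, B = 6/(5 - 0) = 6/5
Result: (-6/5)/t + (6/5)/(t - 5)


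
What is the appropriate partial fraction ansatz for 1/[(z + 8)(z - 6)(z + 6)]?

Three distinct linear factors: α/(z + 8) + β/(z - 6) + γ/(z + 6)


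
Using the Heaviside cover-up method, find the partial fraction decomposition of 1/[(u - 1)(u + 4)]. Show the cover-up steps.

Cover (u - 1): set u=1, get A = 1/(1 + 4) = 1/5. Cover (u + 4): set u=-4, get B = 1/(-4 - 1) = -1/5.
Result: (1/5)/(u - 1) - (1/5)/(u + 4)


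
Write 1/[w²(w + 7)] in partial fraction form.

Cover-up at w=-7: C = 1/(-7 - 0)² = 1/49. Cover-up at w=0: B = 1/(0 + 7) = 1/7. Comparing w² coeff: A = -C = -1/49
Result: (-1/49)/w + (1/7)/w² + (1/49)/(w + 7)


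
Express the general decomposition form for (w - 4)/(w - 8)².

Repeated linear factor: P/(w - 8) + Q/(w - 8)²


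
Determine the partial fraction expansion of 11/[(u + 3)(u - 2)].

11/(u + 3)(u - 2) = α/(u + 3) + β/(u - 2). α = 11/(-3 - 2) = -11/5, β = 11/(2 + 3) = 11/5
Result: (-11/5)/(u + 3) + (11/5)/(u - 2)


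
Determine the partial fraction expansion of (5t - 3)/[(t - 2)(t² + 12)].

At t=2: α = (5·2 - 3)/(2² + 12) = 7/16. β = -α = -7/16, γ = 5 - 2·α = 33/8
Result: (7/16)/(t - 2) - ((7/16)t - 33/8)/(t² + 12)


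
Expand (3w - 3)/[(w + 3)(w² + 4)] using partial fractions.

At w=-3: A = (3·(-3) - 3)/((-3)² + 4) = -12/13. B = -A = 12/13, C = 3 - (-3)·A = 3/13
Result: (-12/13)/(w + 3) + ((12/13)w + 3/13)/(w² + 4)


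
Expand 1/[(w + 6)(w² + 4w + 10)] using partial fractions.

Cover-up at w = -6: A = 1/((-6)² + 4·(-6) + 10) = 1/22. Then B = -A = -1/22, C = -A·(4 - 6) = 1/11
Result: (1/22)/(w + 6) - ((1/22)w - 1/11)/(w² + 4w + 10)


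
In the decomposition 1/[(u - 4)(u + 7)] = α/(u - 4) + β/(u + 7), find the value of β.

Cover-up at u = -7: β = 1/(-7 - 4) = -1/11


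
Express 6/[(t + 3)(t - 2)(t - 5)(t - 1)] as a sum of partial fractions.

Using Heaviside cover-up: (-3/80)/(t + 3) - (2/5)/(t - 2) + (1/16)/(t - 5) + (3/8)/(t - 1)


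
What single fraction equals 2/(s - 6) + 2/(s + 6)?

Common denominator (s - 6)(s + 6). Numerator: 2(s + 6) + 2(s - 6) = (2s + 12) + (2s - 12) = 4s
Result: (4s)/[(s - 6)(s + 6)]


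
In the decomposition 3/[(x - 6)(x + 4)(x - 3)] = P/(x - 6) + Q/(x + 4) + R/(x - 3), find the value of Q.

Cover-up at x = -4: Q = 3/[(-4 - 6)(-4 - 3)] = 3/[(-10)(-7)] = 3/70


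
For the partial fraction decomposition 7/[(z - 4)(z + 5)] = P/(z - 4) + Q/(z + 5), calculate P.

Cover-up at z = 4: P = 7/(4 + 5) = 7/9


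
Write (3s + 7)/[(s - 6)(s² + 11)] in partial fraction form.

At s=6: P = (3·6 + 7)/(6² + 11) = 25/47. Q = -P = -25/47, R = 3 - 6·P = -9/47
Result: (25/47)/(s - 6) - ((25/47)s + 9/47)/(s² + 11)


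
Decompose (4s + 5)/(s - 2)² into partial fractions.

(4s + 5) = P(s - 2) + Q. At s = 2: Q = 4·2 + 5 = 13. Coeff of s: P = 4
Result: 4/(s - 2) + 13/(s - 2)²


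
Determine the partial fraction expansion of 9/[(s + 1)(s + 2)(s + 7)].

Using cover-up method: P = 3/2, Q = -9/5, R = 3/10
Result: (3/2)/(s + 1) - (9/5)/(s + 2) + (3/10)/(s + 7)


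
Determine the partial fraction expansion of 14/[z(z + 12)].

14/z(z + 12) = A/z + B/(z + 12). A = 14/(0 + 12) = 7/6, B = 14/(-12 - 0) = -7/6
Result: (7/6)/z - (7/6)/(z + 12)


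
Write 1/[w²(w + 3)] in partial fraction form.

Cover-up at w=-3: γ = 1/(-3 - 0)² = 1/9. Cover-up at w=0: β = 1/(0 + 3) = 1/3. Comparing w² coeff: α = -γ = -1/9
Result: (-1/9)/w + (1/3)/w² + (1/9)/(w + 3)


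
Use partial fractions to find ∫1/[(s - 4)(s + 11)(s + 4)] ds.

Cover-up: A = 1/120, B = 1/105, C = -1/56. Decomposition: (1/120)/(s - 4) + (1/105)/(s + 11) - (1/56)/(s + 4). Integrate each term: (1/120) ln|(s - 4)| + (1/105) ln|(s + 11)| - (1/56) ln|(s + 4)| + C


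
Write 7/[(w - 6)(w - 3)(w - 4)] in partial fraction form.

Using cover-up method: A = 7/6, B = 7/3, C = -7/2
Result: (7/6)/(w - 6) + (7/3)/(w - 3) - (7/2)/(w - 4)


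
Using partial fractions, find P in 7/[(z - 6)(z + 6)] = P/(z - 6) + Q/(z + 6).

Cover-up at z = 6: P = 7/(6 + 6) = 7/12


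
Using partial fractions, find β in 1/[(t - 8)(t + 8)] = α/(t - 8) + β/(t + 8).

Cover-up at t = -8: β = 1/(-8 - 8) = -1/16


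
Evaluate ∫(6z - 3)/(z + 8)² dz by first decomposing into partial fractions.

Decompose: A = 6, B = 6·(-8) - 3 = -51, so (6z - 3)/(z + 8)² = 6/(z + 8) - 51/(z + 8)². Integrate: ∫ A/(z + 8) dz = 6 ln|(z + 8)|; ∫ B/(z + 8)² dz = 51/(z + 8). Sum: 6 ln|(z + 8)| + 51/(z + 8) + C


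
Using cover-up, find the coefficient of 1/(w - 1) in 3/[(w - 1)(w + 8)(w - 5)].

Cover (w - 1), set w=1: 3/[(1 + 8)(1 - 5)] = -1/12


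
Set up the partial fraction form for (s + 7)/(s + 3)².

Repeated linear factor: A/(s + 3) + B/(s + 3)²


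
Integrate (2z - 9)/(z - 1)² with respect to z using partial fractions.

Decompose: A = 2, B = 2·1 - 9 = -7, so (2z - 9)/(z - 1)² = 2/(z - 1) - 7/(z - 1)². Integrate: ∫ A/(z - 1) dz = 2 ln|(z - 1)|; ∫ B/(z - 1)² dz = 7/(z - 1). Sum: 2 ln|(z - 1)| + 7/(z - 1) + C


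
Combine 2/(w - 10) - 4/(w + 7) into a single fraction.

Common denominator (w - 10)(w + 7). Numerator: 2(w + 7) - 4(w - 10) = (2w + 14) - (4w - 40) = -2w + 54
Result: (-2w + 54)/[(w - 10)(w + 7)]


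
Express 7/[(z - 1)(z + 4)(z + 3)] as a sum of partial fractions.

Using cover-up method: A = 7/20, B = 7/5, C = -7/4
Result: (7/20)/(z - 1) + (7/5)/(z + 4) - (7/4)/(z + 3)


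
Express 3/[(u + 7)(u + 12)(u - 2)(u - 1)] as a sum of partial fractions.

Using Heaviside cover-up: (1/120)/(u + 7) - (3/910)/(u + 12) + (1/42)/(u - 2) - (3/104)/(u - 1)


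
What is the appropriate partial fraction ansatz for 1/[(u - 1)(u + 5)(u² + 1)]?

Two linear + quadratic: P/(u - 1) + Q/(u + 5) + (Ru + S)/(u² + 1)


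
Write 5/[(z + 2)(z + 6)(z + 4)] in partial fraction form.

Using cover-up method: α = 5/8, β = 5/8, γ = -5/4
Result: (5/8)/(z + 2) + (5/8)/(z + 6) - (5/4)/(z + 4)


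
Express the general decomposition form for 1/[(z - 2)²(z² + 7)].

Repeated linear + quadratic: P/(z - 2) + Q/(z - 2)² + (Rz + S)/(z² + 7)


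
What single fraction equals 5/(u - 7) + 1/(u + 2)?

Common denominator (u - 7)(u + 2). Numerator: 5(u + 2) + 1(u - 7) = (5u + 10) + (u - 7) = 6u + 3
Result: (6u + 3)/[(u - 7)(u + 2)]


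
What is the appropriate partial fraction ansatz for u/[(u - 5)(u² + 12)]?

Linear + irreducible quadratic: α/(u - 5) + (βu + γ)/(u² + 12)


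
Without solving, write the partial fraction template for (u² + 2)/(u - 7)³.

Repeated linear factor (power 3): P/(u - 7) + Q/(u - 7)² + R/(u - 7)³


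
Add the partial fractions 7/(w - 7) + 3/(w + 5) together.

Common denominator (w - 7)(w + 5). Numerator: 7(w + 5) + 3(w - 7) = (7w + 35) + (3w - 21) = 10w + 14
Result: (10w + 14)/[(w - 7)(w + 5)]


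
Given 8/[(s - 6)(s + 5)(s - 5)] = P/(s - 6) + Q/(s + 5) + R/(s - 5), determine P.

Cover-up at s = 6: P = 8/[(6 + 5)(6 - 5)] = 8/[(11)(1)] = 8/11


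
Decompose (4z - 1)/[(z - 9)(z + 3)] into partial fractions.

At z=9: A = (4·9 - 1)/(9 + 3) = 35/12. At z=-3: B = (4·(-3) - 1)/(-3 - 9) = 13/12
Result: (35/12)/(z - 9) + (13/12)/(z + 3)


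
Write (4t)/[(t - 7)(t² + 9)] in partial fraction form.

At t=7: P = (4·7 + 0)/(7² + 9) = 14/29. Q = -P = -14/29, R = 4 - 7·P = 18/29
Result: (14/29)/(t - 7) - ((14/29)t - 18/29)/(t² + 9)


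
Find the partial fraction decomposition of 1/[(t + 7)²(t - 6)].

Cover-up at t=6: γ = 1/(6 + 7)² = 1/169. Cover-up at t=-7: β = 1/(-7 - 6) = -1/13. Comparing t² coeff: α = -γ = -1/169
Result: (-1/169)/(t + 7) - (1/13)/(t + 7)² + (1/169)/(t - 6)


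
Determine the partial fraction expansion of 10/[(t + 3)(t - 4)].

10/(t + 3)(t - 4) = P/(t + 3) + Q/(t - 4). P = 10/(-3 - 4) = -10/7, Q = 10/(4 + 3) = 10/7
Result: (-10/7)/(t + 3) + (10/7)/(t - 4)


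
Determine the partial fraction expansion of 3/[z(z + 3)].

3/z(z + 3) = P/z + Q/(z + 3). P = 3/(0 + 3) = 1, Q = 3/(-3 - 0) = -1
Result: 1/z - 1/(z + 3)


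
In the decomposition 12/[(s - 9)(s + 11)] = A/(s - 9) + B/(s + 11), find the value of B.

Cover-up at s = -11: B = 12/(-11 - 9) = -12/20 = -3/5


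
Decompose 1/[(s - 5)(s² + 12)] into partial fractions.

Cover-up at s = 5: α = 1/(5² + 12) = 1/37. Then β = -α = -1/37, γ = -α·(0 + 5) = -5/37
Result: (1/37)/(s - 5) - ((1/37)s + 5/37)/(s² + 12)


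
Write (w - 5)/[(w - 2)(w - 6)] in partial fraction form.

At w=2: A = (1·2 - 5)/(2 - 6) = 3/4. At w=6: B = (1·6 - 5)/(6 - 2) = 1/4
Result: (3/4)/(w - 2) + (1/4)/(w - 6)


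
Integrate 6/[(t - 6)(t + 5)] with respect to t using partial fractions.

Decompose: 6/[(t - 6)(t + 5)] = (6/11)/(t - 6) - (6/11)/(t + 5). Integrate each term: (6/11) ln|(t - 6)| - (6/11) ln|(t + 5)| + C


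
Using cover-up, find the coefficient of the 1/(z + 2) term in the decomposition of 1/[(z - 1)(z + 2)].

Cover (z + 2), set z=-2: 1/((z - 1) at z=-2) = 1/(-3) = -1/3


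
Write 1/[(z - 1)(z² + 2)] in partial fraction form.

Cover-up at z = 1: α = 1/(1² + 2) = 1/3. Then β = -α = -1/3, γ = -α·(0 + 1) = -1/3
Result: (1/3)/(z - 1) - ((1/3)z + 1/3)/(z² + 2)


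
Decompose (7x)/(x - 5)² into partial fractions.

(7x) = A(x - 5) + B. At x = 5: B = 7·5 + 0 = 35. Coeff of x: A = 7
Result: 7/(x - 5) + 35/(x - 5)²


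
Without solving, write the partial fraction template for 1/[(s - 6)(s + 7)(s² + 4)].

Two linear + quadratic: A/(s - 6) + B/(s + 7) + (Cs + D)/(s² + 4)


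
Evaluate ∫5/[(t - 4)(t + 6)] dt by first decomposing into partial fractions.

Decompose: 5/[(t - 4)(t + 6)] = (1/2)/(t - 4) - (1/2)/(t + 6). Integrate each term: (1/2) ln|(t - 4)| - (1/2) ln|(t + 6)| + C


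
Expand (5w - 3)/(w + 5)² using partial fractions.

(5w - 3) = A(w + 5) + B. At w = -5: B = 5·(-5) - 3 = -28. Coeff of w: A = 5
Result: 5/(w + 5) - 28/(w + 5)²


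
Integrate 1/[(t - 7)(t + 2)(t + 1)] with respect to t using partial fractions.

Cover-up: α = 1/72, β = 1/9, γ = -1/8. Decomposition: (1/72)/(t - 7) + (1/9)/(t + 2) - (1/8)/(t + 1). Integrate each term: (1/72) ln|(t - 7)| + (1/9) ln|(t + 2)| - (1/8) ln|(t + 1)| + C


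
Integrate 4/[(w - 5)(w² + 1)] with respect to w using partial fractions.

Cover-up at w=5: α = 4/(5²+1) = 2/13. Coeff matching: β = -2/13, γ = -10/13. Decomposition: (2/13)/(w - 5) - ((2/13)w + 10/13)/(w² + 1). Integrate: linear → ln, quadratic → (1/2)ln + arctan: (2/13) ln|(w - 5)| - (1/13) ln(w² + 1) - (10/13) arctan(w) + C
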